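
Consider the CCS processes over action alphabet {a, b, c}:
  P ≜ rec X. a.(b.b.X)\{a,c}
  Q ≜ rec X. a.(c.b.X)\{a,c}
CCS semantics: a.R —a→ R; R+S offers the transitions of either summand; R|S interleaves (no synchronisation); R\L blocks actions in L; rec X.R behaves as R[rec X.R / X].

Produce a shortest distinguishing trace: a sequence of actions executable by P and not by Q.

ab

P's transition system — 4 states:
  u0 = rec X. a.(b.b.X)\{a,c} :: ··a··> u1
  u1 = (b.b.(rec X. a.(b.b.X)\{a,c}))\{a,c} :: ··b··> u2
  u2 = (b.(rec X. a.(b.b.X)\{a,c}))\{a,c} :: ··b··> u3
  u3 = (rec X. a.(b.b.X)\{a,c})\{a,c} :: stopped
Q's transition system — 2 states:
  v0 = rec X. a.(c.b.X)\{a,c} :: ··a··> v1
  v1 = (c.b.(rec X. a.(c.b.X)\{a,c}))\{a,c} :: stopped
Trace ⟨ab⟩ through P, begin at {u0}:
  after a @ step 1: {u1}
  after b @ step 2: {u2}
  — P admits the full trace.
Trace ⟨ab⟩ through Q, begin at {v0}:
  after a @ step 1: {v1}
  after b @ step 2: ∅  — Q cannot continue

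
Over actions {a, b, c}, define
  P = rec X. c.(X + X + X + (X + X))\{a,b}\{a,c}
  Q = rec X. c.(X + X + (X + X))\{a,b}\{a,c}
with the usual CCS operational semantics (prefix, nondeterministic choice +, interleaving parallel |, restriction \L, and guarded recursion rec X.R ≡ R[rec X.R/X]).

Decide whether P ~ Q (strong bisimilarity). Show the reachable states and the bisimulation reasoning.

P's transition system — 2 states:
  m0 = rec X. c.(X + X + X + (X + X))\{a,b}\{a,c} has moves —c→ m1
  m1 = ((rec X. c.(X + X + X + (X + X))\{a,b}\{a,c}) + (rec X. c.(X + X + X + (X + X))\{a,b}\{a,c}) + (rec X. c.(X + X + X + (X + X))\{a,b}\{a,c}) + ((rec X. c.(X + X + X + (X + X))\{a,b}\{a,c}) + (rec X. c.(X + X + X + (X + X))\{a,b}\{a,c})))\{a,b}\{a,c} has moves deadlocked
Q's transition system — 2 states:
  n0 = rec X. c.(X + X + (X + X))\{a,b}\{a,c} has moves —c→ n1
  n1 = ((rec X. c.(X + X + (X + X))\{a,b}\{a,c}) + (rec X. c.(X + X + (X + X))\{a,b}\{a,c}) + ((rec X. c.(X + X + (X + X))\{a,b}\{a,c}) + (rec X. c.(X + X + (X + X))\{a,b}\{a,c})))\{a,b}\{a,c} has moves deadlocked
Bisimilarity quotient blocks:
  B0 = {m0, n0}
  B1 = {m1, n1}
m0 ∈ B0, n0 ∈ B0 → same block

bisimilar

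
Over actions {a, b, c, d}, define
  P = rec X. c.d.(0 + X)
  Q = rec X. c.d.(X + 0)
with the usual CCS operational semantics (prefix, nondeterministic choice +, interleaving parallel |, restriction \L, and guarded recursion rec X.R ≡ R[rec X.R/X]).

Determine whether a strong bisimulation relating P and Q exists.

bisimilar

Reachable graph of P (3 states):
  m0 = rec X. c.d.(0 + X) :: ··c··> m1
  m1 = d.(0 + (rec X. c.d.(0 + X))) :: ··d··> m2
  m2 = 0 + (rec X. c.d.(0 + X)) :: ··c··> m1
Reachable graph of Q (3 states):
  n0 = rec X. c.d.(X + 0) :: ··c··> n1
  n1 = d.((rec X. c.d.(X + 0)) + 0) :: ··d··> n2
  n2 = (rec X. c.d.(X + 0)) + 0 :: ··c··> n1
Coarsest stable partition (strong bisimilarity classes):
  B0 = {m0, m2, n0, n2}
  B1 = {m1, n1}
m0 ∈ B0, n0 ∈ B0 → same block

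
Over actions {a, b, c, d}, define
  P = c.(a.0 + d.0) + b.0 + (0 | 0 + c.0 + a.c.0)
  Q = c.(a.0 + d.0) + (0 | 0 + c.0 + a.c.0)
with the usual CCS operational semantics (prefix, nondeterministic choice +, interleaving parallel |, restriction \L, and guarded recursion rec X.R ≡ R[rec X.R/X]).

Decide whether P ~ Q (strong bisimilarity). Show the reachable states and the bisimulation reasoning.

not bisimilar

Reachable graph of P (4 states):
  u0 = c.(a.0 + d.0) + b.0 + (0 | 0 + c.0 + a.c.0) has moves —a→ u1, —b→ u2, —c→ u2, —c→ u3
  u1 = c.0 has moves —c→ u2
  u2 = 0 has moves ∅
  u3 = a.0 + d.0 has moves —a→ u2, —d→ u2
Reachable graph of Q (4 states):
  v0 = c.(a.0 + d.0) + (0 | 0 + c.0 + a.c.0) has moves —a→ v1, —c→ v2, —c→ v3
  v1 = c.0 has moves —c→ v2
  v2 = 0 has moves ∅
  v3 = a.0 + d.0 has moves —a→ v2, —d→ v2
Bisimilarity quotient blocks:
  B0 = {u0}
  B1 = {u2, v2}
  B2 = {u1, v1}
  B3 = {u3, v3}
  B4 = {v0}
u0 ∈ B0, v0 ∈ B4 → different blocks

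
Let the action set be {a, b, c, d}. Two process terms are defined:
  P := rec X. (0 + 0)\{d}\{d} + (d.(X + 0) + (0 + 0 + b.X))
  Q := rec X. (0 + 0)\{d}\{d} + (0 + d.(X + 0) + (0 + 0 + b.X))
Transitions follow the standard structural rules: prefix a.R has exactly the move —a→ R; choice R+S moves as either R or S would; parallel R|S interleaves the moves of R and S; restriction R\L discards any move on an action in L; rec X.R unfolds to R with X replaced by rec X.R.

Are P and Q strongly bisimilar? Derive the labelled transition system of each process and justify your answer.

P's transition system — 2 states:
  s0 = rec X. (0 + 0)\{d}\{d} + (d.(X + 0) + (0 + 0 + b.X)) → -b-> s0, -d-> s1
  s1 = (rec X. (0 + 0)\{d}\{d} + (d.(X + 0) + (0 + 0 + b.X))) + 0 → -b-> s0, -d-> s1
Q's transition system — 2 states:
  t0 = rec X. (0 + 0)\{d}\{d} + (0 + d.(X + 0) + (0 + 0 + b.X)) → -b-> t0, -d-> t1
  t1 = (rec X. (0 + 0)\{d}\{d} + (0 + d.(X + 0) + (0 + 0 + b.X))) + 0 → -b-> t0, -d-> t1
Partition-refinement fixed point:
  B0 = {s0, s1, t0, t1}
s0 ∈ B0, t0 ∈ B0 → same block

YES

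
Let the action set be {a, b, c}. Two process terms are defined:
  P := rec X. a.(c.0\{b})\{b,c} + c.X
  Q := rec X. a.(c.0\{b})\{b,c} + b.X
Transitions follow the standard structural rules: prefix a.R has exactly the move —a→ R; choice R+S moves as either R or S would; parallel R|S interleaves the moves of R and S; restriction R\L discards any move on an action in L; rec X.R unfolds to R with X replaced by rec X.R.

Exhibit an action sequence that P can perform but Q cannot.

LTS(P): 2 reachable states
  u0 = rec X. a.(c.0\{b})\{b,c} + c.X has moves --a--▸ u1, --c--▸ u0
  u1 = (c.0\{b})\{b,c} has moves ∅
LTS(Q): 2 reachable states
  v0 = rec X. a.(c.0\{b})\{b,c} + b.X has moves --a--▸ v1, --b--▸ v0
  v1 = (c.0\{b})\{b,c} has moves ∅
Executing c from P (initial set {u0}):
  step 1 (c): {u0}
  P completes σ.
Executing c from Q (initial set {v0}):
  step 1 (c): no successor for Q

c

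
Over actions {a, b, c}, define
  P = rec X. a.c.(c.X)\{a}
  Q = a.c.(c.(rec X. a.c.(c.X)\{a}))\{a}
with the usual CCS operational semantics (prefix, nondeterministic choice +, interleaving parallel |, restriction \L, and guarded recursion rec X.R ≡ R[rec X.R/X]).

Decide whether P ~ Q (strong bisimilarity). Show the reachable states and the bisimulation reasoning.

Reachable graph of P (4 states):
  u0 = rec X. a.c.(c.X)\{a} | —a→ u1
  u1 = c.(c.(rec X. a.c.(c.X)\{a}))\{a} | —c→ u2
  u2 = (c.(rec X. a.c.(c.X)\{a}))\{a} | —c→ u3
  u3 = (rec X. a.c.(c.X)\{a})\{a} | deadlocked
Reachable graph of Q (4 states):
  v0 = a.c.(c.(rec X. a.c.(c.X)\{a}))\{a} | —a→ v1
  v1 = c.(c.(rec X. a.c.(c.X)\{a}))\{a} | —c→ v2
  v2 = (c.(rec X. a.c.(c.X)\{a}))\{a} | —c→ v3
  v3 = (rec X. a.c.(c.X)\{a})\{a} | deadlocked
Coarsest stable partition (strong bisimilarity classes):
  B0 = {u0, v0}
  B1 = {u1, v1}
  B2 = {u2, v2}
  B3 = {u3, v3}
u0 ∈ B0, v0 ∈ B0 → same block

YES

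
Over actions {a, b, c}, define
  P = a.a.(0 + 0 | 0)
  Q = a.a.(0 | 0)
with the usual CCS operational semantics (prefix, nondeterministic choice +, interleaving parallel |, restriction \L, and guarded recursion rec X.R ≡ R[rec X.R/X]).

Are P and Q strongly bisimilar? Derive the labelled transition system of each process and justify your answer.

LTS(P): 3 reachable states
  m0 = a.a.(0 + 0 | 0) → —a→ m1
  m1 = a.(0 + 0 | 0) → —a→ m2
  m2 = 0 + 0 | 0 → deadlocked
LTS(Q): 3 reachable states
  n0 = a.a.(0 | 0) → —a→ n1
  n1 = a.(0 | 0) → —a→ n2
  n2 = 0 | 0 → deadlocked
Partition-refinement fixed point:
  B0 = {m0, n0}
  B1 = {m1, n1}
  B2 = {m2, n2}
m0 ∈ B0, n0 ∈ B0 → same block

bisimilar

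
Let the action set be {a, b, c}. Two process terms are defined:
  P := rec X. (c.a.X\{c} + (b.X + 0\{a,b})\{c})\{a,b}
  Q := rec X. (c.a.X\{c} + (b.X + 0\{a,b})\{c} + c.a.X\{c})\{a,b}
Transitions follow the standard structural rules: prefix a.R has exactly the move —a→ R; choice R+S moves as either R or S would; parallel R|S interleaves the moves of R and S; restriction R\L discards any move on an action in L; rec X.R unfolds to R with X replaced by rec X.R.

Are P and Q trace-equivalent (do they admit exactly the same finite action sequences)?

traces(P) = traces(Q)

LTS(P): 2 reachable states
  s0 = rec X. (c.a.X\{c} + (b.X + 0\{a,b})\{c})\{a,b} | ··c··> s1
  s1 = (a.(rec X. (c.a.X\{c} + (b.X + 0\{a,b})\{c})\{a,b})\{c})\{a,b} | stopped
LTS(Q): 2 reachable states
  t0 = rec X. (c.a.X\{c} + (b.X + 0\{a,b})\{c} + c.a.X\{c})\{a,b} | ··c··> t1
  t1 = (a.(rec X. (c.a.X\{c} + (b.X + 0\{a,b})\{c} + c.a.X\{c})\{a,b})\{c})\{a,b} | stopped
Coarsest stable partition (strong bisimilarity classes):
  B0 = {s0, t0}
  B1 = {s1, t1}
s0 ∈ B0, t0 ∈ B0 → same block
Bisimilar ⇒ trace-equivalent.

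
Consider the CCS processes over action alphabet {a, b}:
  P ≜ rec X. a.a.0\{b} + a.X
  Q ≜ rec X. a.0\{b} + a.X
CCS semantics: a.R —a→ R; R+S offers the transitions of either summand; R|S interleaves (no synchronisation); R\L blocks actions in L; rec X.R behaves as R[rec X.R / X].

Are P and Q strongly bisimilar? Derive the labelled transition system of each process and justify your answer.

P's transition system — 3 states:
  u0 = rec X. a.a.0\{b} + a.X :: =a=> u0, =a=> u1
  u1 = a.0\{b} :: =a=> u2
  u2 = 0\{b} :: stopped
Q's transition system — 2 states:
  v0 = rec X. a.0\{b} + a.X :: =a=> v0, =a=> v1
  v1 = 0\{b} :: stopped
Bisimilarity quotient blocks:
  B0 = {u0}
  B1 = {u1}
  B2 = {u2, v1}
  B3 = {v0}
u0 ∈ B0, v0 ∈ B3 → different blocks

P ≁ Q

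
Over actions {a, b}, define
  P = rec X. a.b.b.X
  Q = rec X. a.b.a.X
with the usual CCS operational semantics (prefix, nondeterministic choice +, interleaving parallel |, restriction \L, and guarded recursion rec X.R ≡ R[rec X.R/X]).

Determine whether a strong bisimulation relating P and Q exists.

not bisimilar

P's transition system — 3 states:
  p0 = rec X. a.b.b.X :: --a--▸ p1
  p1 = b.b.(rec X. a.b.b.X) :: --b--▸ p2
  p2 = b.(rec X. a.b.b.X) :: --b--▸ p0
Q's transition system — 3 states:
  q0 = rec X. a.b.a.X :: --a--▸ q1
  q1 = b.a.(rec X. a.b.a.X) :: --b--▸ q2
  q2 = a.(rec X. a.b.a.X) :: --a--▸ q0
Bisimilarity quotient blocks:
  B0 = {p0}
  B1 = {p1}
  B2 = {p2}
  B3 = {q0}
  B4 = {q1}
  B5 = {q2}
p0 ∈ B0, q0 ∈ B3 → different blocks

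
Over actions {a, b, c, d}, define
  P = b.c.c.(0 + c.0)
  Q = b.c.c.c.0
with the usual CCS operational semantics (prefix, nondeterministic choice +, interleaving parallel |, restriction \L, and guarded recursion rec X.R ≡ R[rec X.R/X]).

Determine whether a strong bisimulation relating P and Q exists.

P's transition system — 5 states:
  s0 = b.c.c.(0 + c.0) → —b→ s1
  s1 = c.c.(0 + c.0) → —c→ s2
  s2 = c.(0 + c.0) → —c→ s3
  s3 = 0 + c.0 → —c→ s4
  s4 = 0 → ∅
Q's transition system — 5 states:
  t0 = b.c.c.c.0 → —b→ t1
  t1 = c.c.c.0 → —c→ t2
  t2 = c.c.0 → —c→ t3
  t3 = c.0 → —c→ t4
  t4 = 0 → ∅
Bisimilarity quotient blocks:
  B0 = {s0, t0}
  B1 = {s1, t1}
  B2 = {s2, t2}
  B3 = {s3, t3}
  B4 = {s4, t4}
s0 ∈ B0, t0 ∈ B0 → same block

YES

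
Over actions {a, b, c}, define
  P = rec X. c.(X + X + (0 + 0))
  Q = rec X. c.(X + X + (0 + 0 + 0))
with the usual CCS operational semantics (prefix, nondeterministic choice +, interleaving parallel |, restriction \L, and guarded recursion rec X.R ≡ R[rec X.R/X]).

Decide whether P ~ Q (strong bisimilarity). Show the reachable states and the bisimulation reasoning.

LTS(P): 2 reachable states
  s0 = rec X. c.(X + X + (0 + 0)) :: -c-> s1
  s1 = (rec X. c.(X + X + (0 + 0))) + (rec X. c.(X + X + (0 + 0))) + (0 + 0) :: -c-> s1
LTS(Q): 2 reachable states
  t0 = rec X. c.(X + X + (0 + 0 + 0)) :: -c-> t1
  t1 = (rec X. c.(X + X + (0 + 0 + 0))) + (rec X. c.(X + X + (0 + 0 + 0))) + (0 + 0 + 0) :: -c-> t1
Bisimilarity quotient blocks:
  B0 = {s0, s1, t0, t1}
s0 ∈ B0, t0 ∈ B0 → same block

bisimilar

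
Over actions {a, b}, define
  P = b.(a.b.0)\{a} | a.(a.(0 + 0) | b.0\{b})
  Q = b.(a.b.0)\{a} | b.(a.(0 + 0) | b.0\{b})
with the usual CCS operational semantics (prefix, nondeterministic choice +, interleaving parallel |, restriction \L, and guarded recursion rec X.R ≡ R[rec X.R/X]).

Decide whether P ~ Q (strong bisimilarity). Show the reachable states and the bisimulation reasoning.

NO

P's transition system — 10 states:
  u0 = b.(a.b.0)\{a} | a.(a.(0 + 0) | b.0\{b}) → =a=> u1, =b=> u2
  u1 = b.(a.b.0)\{a} | (a.(0 + 0) | b.0\{b}) → =a=> u3, =b=> u4, =b=> u5
  u2 = (a.b.0)\{a} | a.(a.(0 + 0) | b.0\{b}) → =a=> u4
  u3 = b.(a.b.0)\{a} | ((0 + 0) | b.0\{b}) → =b=> u6, =b=> u7
  u4 = (a.b.0)\{a} | (a.(0 + 0) | b.0\{b}) → =a=> u6, =b=> u8
  u5 = b.(a.b.0)\{a} | (a.(0 + 0) | 0\{b}) → =a=> u7, =b=> u8
  u6 = (a.b.0)\{a} | ((0 + 0) | b.0\{b}) → =b=> u9
  u7 = b.(a.b.0)\{a} | ((0 + 0) | 0\{b}) → =b=> u9
  u8 = (a.b.0)\{a} | (a.(0 + 0) | 0\{b}) → =a=> u9
  u9 = (a.b.0)\{a} | ((0 + 0) | 0\{b}) → deadlocked
Q's transition system — 10 states:
  v0 = b.(a.b.0)\{a} | b.(a.(0 + 0) | b.0\{b}) → =b=> v1, =b=> v2
  v1 = (a.b.0)\{a} | b.(a.(0 + 0) | b.0\{b}) → =b=> v3
  v2 = b.(a.b.0)\{a} | (a.(0 + 0) | b.0\{b}) → =a=> v4, =b=> v3, =b=> v5
  v3 = (a.b.0)\{a} | (a.(0 + 0) | b.0\{b}) → =a=> v6, =b=> v7
  v4 = b.(a.b.0)\{a} | ((0 + 0) | b.0\{b}) → =b=> v6, =b=> v8
  v5 = b.(a.b.0)\{a} | (a.(0 + 0) | 0\{b}) → =a=> v8, =b=> v7
  v6 = (a.b.0)\{a} | ((0 + 0) | b.0\{b}) → =b=> v9
  v7 = (a.b.0)\{a} | (a.(0 + 0) | 0\{b}) → =a=> v9
  v8 = b.(a.b.0)\{a} | ((0 + 0) | 0\{b}) → =b=> v9
  v9 = (a.b.0)\{a} | ((0 + 0) | 0\{b}) → deadlocked
Bisimilarity quotient blocks:
  B0 = {u0}
  B1 = {u2}
  B2 = {u4, u5, v3, v5}
  B3 = {u8, v7}
  B4 = {u9, v9}
  B5 = {u6, u7, v6, v8}
  B6 = {u1, v2}
  B7 = {u3, v4}
  B8 = {v0}
  B9 = {v1}
u0 ∈ B0, v0 ∈ B8 → different blocks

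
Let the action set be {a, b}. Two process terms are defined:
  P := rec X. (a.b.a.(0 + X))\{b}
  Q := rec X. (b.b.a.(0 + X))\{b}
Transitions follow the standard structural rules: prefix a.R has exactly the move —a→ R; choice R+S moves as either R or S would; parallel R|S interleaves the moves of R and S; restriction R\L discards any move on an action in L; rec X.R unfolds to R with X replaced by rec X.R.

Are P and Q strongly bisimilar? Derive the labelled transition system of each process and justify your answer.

NO

P's transition system — 2 states:
  p0 = rec X. (a.b.a.(0 + X))\{b} → —a→ p1
  p1 = (b.a.(0 + (rec X. (a.b.a.(0 + X))\{b})))\{b} → ∅
Q's transition system — 1 states:
  q0 = rec X. (b.b.a.(0 + X))\{b} → ∅
Partition-refinement fixed point:
  B0 = {p0}
  B1 = {p1, q0}
p0 ∈ B0, q0 ∈ B1 → different blocks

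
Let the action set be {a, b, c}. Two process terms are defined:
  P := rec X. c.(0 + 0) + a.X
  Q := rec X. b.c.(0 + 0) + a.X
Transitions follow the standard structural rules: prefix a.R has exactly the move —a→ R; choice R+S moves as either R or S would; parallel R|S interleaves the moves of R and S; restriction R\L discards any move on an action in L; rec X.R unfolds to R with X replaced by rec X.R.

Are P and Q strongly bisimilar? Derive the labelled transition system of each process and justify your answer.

LTS(P): 2 reachable states
  s0 = rec X. c.(0 + 0) + a.X :: =a=> s0, =c=> s1
  s1 = 0 + 0 :: ·
LTS(Q): 3 reachable states
  t0 = rec X. b.c.(0 + 0) + a.X :: =a=> t0, =b=> t1
  t1 = c.(0 + 0) :: =c=> t2
  t2 = 0 + 0 :: ·
Bisimilarity quotient blocks:
  B0 = {s0}
  B1 = {s1, t2}
  B2 = {t0}
  B3 = {t1}
s0 ∈ B0, t0 ∈ B2 → different blocks

NO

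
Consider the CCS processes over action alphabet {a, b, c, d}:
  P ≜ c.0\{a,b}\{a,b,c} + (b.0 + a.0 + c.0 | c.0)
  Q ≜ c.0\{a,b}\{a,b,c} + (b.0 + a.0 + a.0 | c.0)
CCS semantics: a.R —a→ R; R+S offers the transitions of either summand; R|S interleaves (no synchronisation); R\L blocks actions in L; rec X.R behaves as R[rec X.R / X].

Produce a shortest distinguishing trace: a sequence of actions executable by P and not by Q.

cc

LTS(P): 6 reachable states
  s0 = c.0\{a,b}\{a,b,c} + (b.0 + a.0 + c.0 | c.0) has moves =a=> s1, =b=> s1, =c=> s2, =c=> s3, =c=> s4
  s1 = 0 has moves ·
  s2 = 0 | c.0 has moves =c=> s5
  s3 = 0\{a,b}\{a,b,c} has moves ·
  s4 = c.0 | 0 has moves =c=> s5
  s5 = 0 | 0 has moves ·
LTS(Q): 6 reachable states
  t0 = c.0\{a,b}\{a,b,c} + (b.0 + a.0 + a.0 | c.0) has moves =a=> t1, =a=> t2, =b=> t1, =c=> t3, =c=> t4
  t1 = 0 has moves ·
  t2 = 0 | c.0 has moves =c=> t5
  t3 = 0\{a,b}\{a,b,c} has moves ·
  t4 = a.0 | 0 has moves =a=> t5
  t5 = 0 | 0 has moves ·
Run σ = ⟨cc⟩ on P: start {s0}
  after c @ step 1: {s2, s3, s4}
  after c @ step 2: {s5}
  P completes σ.
Run σ = ⟨cc⟩ on Q: start {t0}
  after c @ step 1: {t3, t4}
  after c @ step 2: no successor for Q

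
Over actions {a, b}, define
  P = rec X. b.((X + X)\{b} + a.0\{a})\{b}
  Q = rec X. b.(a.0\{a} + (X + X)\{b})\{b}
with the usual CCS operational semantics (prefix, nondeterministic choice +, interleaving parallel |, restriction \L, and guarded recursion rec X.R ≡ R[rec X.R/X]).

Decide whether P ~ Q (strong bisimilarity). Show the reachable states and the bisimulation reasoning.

YES

P's transition system — 3 states:
  p0 = rec X. b.((X + X)\{b} + a.0\{a})\{b} ⊢ ··b··> p1
  p1 = (((rec X. b.((X + X)\{b} + a.0\{a})\{b}) + (rec X. b.((X + X)\{b} + a.0\{a})\{b}))\{b} + a.0\{a})\{b} ⊢ ··a··> p2
  p2 = 0\{a}\{b} ⊢ (no moves)
Q's transition system — 3 states:
  q0 = rec X. b.(a.0\{a} + (X + X)\{b})\{b} ⊢ ··b··> q1
  q1 = (a.0\{a} + ((rec X. b.(a.0\{a} + (X + X)\{b})\{b}) + (rec X. b.(a.0\{a} + (X + X)\{b})\{b}))\{b})\{b} ⊢ ··a··> q2
  q2 = 0\{a}\{b} ⊢ (no moves)
Partition-refinement fixed point:
  B0 = {p0, q0}
  B1 = {p1, q1}
  B2 = {p2, q2}
p0 ∈ B0, q0 ∈ B0 → same block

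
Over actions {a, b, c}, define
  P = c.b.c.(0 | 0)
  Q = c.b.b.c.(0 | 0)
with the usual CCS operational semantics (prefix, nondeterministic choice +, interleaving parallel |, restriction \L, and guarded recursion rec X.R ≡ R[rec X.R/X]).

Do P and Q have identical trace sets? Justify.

P's transition system — 4 states:
  m0 = c.b.c.(0 | 0) :: --c--▸ m1
  m1 = b.c.(0 | 0) :: --b--▸ m2
  m2 = c.(0 | 0) :: --c--▸ m3
  m3 = 0 | 0 :: ·
Q's transition system — 5 states:
  n0 = c.b.b.c.(0 | 0) :: --c--▸ n1
  n1 = b.b.c.(0 | 0) :: --b--▸ n2
  n2 = b.c.(0 | 0) :: --b--▸ n3
  n3 = c.(0 | 0) :: --c--▸ n4
  n4 = 0 | 0 :: ·
Trace ⟨cbc⟩ through P, begin at {m0}:
  after c @ step 1: {m1}
  after b @ step 2: {m2}
  after c @ step 3: {m3}
  P completes σ.
Trace ⟨cbc⟩ through Q, begin at {n0}:
  after c @ step 1: {n1}
  after b @ step 2: {n2}
  after c @ step 3: no successor for Q

NO — witness ⟨cbc⟩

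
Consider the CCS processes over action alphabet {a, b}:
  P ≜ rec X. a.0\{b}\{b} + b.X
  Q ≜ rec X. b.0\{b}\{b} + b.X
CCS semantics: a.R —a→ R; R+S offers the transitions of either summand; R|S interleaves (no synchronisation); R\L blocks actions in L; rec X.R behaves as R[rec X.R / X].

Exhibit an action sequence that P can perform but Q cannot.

a

Reachable graph of P (2 states):
  u0 = rec X. a.0\{b}\{b} + b.X :: —a→ u1, —b→ u0
  u1 = 0\{b}\{b} :: ·
Reachable graph of Q (2 states):
  v0 = rec X. b.0\{b}\{b} + b.X :: —b→ v0, —b→ v1
  v1 = 0\{b}\{b} :: ·
Trace ⟨a⟩ through P, begin at {u0}:
  step 1 (a): {u1}
  P completes σ.
Trace ⟨a⟩ through Q, begin at {v0}:
  step 1 (a): ∅  — Q cannot continue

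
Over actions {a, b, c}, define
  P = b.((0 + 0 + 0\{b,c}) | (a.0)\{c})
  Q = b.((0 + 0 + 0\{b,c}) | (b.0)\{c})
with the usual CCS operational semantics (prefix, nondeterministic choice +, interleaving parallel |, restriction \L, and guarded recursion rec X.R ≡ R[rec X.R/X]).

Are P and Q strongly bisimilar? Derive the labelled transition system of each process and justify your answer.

P's transition system — 3 states:
  s0 = b.((0 + 0 + 0\{b,c}) | (a.0)\{c}) | =b=> s1
  s1 = (0 + 0 + 0\{b,c}) | (a.0)\{c} | =a=> s2
  s2 = (0 + 0 + 0\{b,c}) | 0\{c} | ∅
Q's transition system — 3 states:
  t0 = b.((0 + 0 + 0\{b,c}) | (b.0)\{c}) | =b=> t1
  t1 = (0 + 0 + 0\{b,c}) | (b.0)\{c} | =b=> t2
  t2 = (0 + 0 + 0\{b,c}) | 0\{c} | ∅
Coarsest stable partition (strong bisimilarity classes):
  B0 = {s0}
  B1 = {s1}
  B2 = {s2, t2}
  B3 = {t0}
  B4 = {t1}
s0 ∈ B0, t0 ∈ B3 → different blocks

NO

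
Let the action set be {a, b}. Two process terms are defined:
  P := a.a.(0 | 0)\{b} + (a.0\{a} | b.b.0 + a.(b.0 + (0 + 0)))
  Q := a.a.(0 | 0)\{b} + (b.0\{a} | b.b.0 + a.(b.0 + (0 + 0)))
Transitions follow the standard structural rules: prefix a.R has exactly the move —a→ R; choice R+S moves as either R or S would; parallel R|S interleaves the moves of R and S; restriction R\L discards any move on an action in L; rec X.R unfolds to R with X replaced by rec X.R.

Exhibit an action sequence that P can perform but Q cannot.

Reachable graph of P (10 states):
  s0 = a.a.(0 | 0)\{b} + (a.0\{a} | b.b.0 + a.(b.0 + (0 + 0))) | --a--▸ s1, --a--▸ s2, --a--▸ s3, --b--▸ s4
  s1 = 0\{a} | b.b.0 | --b--▸ s5
  s2 = a.(0 | 0)\{b} | --a--▸ s6
  s3 = b.0 + (0 + 0) | --b--▸ s7
  s4 = a.0\{a} | b.0 | --a--▸ s5, --b--▸ s8
  s5 = 0\{a} | b.0 | --b--▸ s9
  s6 = (0 | 0)\{b} | deadlocked
  s7 = 0 | deadlocked
  s8 = a.0\{a} | 0 | --a--▸ s9
  s9 = 0\{a} | 0 | deadlocked
Reachable graph of Q (10 states):
  t0 = a.a.(0 | 0)\{b} + (b.0\{a} | b.b.0 + a.(b.0 + (0 + 0))) | --a--▸ t1, --a--▸ t2, --b--▸ t3, --b--▸ t4
  t1 = a.(0 | 0)\{b} | --a--▸ t5
  t2 = b.0 + (0 + 0) | --b--▸ t6
  t3 = 0\{a} | b.b.0 | --b--▸ t7
  t4 = b.0\{a} | b.0 | --b--▸ t7, --b--▸ t8
  t5 = (0 | 0)\{b} | deadlocked
  t6 = 0 | deadlocked
  t7 = 0\{a} | b.0 | --b--▸ t9
  t8 = b.0\{a} | 0 | --b--▸ t9
  t9 = 0\{a} | 0 | deadlocked
Trace ⟨ba⟩ through P, begin at {s0}:
  [1] b ⇒ {s4}
  [2] a ⇒ {s5}
  ✓ P
Trace ⟨ba⟩ through Q, begin at {t0}:
  [1] b ⇒ {t3, t4}
  [2] a ⇒ ∅ (Q stuck)

ba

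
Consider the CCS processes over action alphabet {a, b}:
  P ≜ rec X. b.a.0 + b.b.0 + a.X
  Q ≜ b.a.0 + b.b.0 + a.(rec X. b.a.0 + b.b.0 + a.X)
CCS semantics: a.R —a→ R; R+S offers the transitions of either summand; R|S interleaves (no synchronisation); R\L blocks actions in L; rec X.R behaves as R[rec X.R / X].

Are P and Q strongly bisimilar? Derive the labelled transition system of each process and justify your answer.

LTS(P): 4 reachable states
  u0 = rec X. b.a.0 + b.b.0 + a.X | ··a··> u0, ··b··> u1, ··b··> u2
  u1 = a.0 | ··a··> u3
  u2 = b.0 | ··b··> u3
  u3 = 0 | (no moves)
LTS(Q): 5 reachable states
  v0 = b.a.0 + b.b.0 + a.(rec X. b.a.0 + b.b.0 + a.X) | ··a··> v1, ··b··> v2, ··b··> v3
  v1 = rec X. b.a.0 + b.b.0 + a.X | ··a··> v1, ··b··> v2, ··b··> v3
  v2 = a.0 | ··a··> v4
  v3 = b.0 | ··b··> v4
  v4 = 0 | (no moves)
Partition-refinement fixed point:
  B0 = {u0, v0, v1}
  B1 = {u1, v2}
  B2 = {u3, v4}
  B3 = {u2, v3}
u0 ∈ B0, v0 ∈ B0 → same block

YES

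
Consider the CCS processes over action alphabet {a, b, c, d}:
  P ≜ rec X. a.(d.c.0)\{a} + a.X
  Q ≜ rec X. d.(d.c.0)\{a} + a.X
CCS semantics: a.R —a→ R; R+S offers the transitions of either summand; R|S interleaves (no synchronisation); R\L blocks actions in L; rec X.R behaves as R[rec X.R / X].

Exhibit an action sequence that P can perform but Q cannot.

adc

Reachable graph of P (4 states):
  s0 = rec X. a.(d.c.0)\{a} + a.X :: -a-> s0, -a-> s1
  s1 = (d.c.0)\{a} :: -d-> s2
  s2 = (c.0)\{a} :: -c-> s3
  s3 = 0\{a} :: ∅
Reachable graph of Q (4 states):
  t0 = rec X. d.(d.c.0)\{a} + a.X :: -a-> t0, -d-> t1
  t1 = (d.c.0)\{a} :: -d-> t2
  t2 = (c.0)\{a} :: -c-> t3
  t3 = 0\{a} :: ∅
Executing adc from P (initial set {s0}):
  step 1 (a): {s0, s1}
  step 2 (d): {s2}
  step 3 (c): {s3}
  ✓ P
Executing adc from Q (initial set {t0}):
  step 1 (a): {t0}
  step 2 (d): {t1}
  step 3 (c): ∅ (Q stuck)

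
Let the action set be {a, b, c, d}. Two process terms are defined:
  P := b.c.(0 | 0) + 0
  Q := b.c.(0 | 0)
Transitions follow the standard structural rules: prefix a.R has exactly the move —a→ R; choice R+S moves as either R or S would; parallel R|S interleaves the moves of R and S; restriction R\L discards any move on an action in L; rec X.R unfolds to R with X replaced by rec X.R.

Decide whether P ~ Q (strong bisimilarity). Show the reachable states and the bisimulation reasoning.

P ~ Q

P's transition system — 3 states:
  p0 = b.c.(0 | 0) + 0 | -b-> p1
  p1 = c.(0 | 0) | -c-> p2
  p2 = 0 | 0 | ·
Q's transition system — 3 states:
  q0 = b.c.(0 | 0) | -b-> q1
  q1 = c.(0 | 0) | -c-> q2
  q2 = 0 | 0 | ·
Partition-refinement fixed point:
  B0 = {p0, q0}
  B1 = {p1, q1}
  B2 = {p2, q2}
p0 ∈ B0, q0 ∈ B0 → same block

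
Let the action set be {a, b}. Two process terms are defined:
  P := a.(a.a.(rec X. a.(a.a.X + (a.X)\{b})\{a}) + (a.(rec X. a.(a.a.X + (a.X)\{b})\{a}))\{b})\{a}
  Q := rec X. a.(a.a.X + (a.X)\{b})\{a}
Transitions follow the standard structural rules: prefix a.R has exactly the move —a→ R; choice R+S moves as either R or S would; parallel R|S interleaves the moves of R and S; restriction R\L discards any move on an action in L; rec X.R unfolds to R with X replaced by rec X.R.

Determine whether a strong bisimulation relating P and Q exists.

Reachable graph of P (2 states):
  u0 = a.(a.a.(rec X. a.(a.a.X + (a.X)\{b})\{a}) + (a.(rec X. a.(a.a.X + (a.X)\{b})\{a}))\{b})\{a} → ··a··> u1
  u1 = (a.a.(rec X. a.(a.a.X + (a.X)\{b})\{a}) + (a.(rec X. a.(a.a.X + (a.X)\{b})\{a}))\{b})\{a} → ∅
Reachable graph of Q (2 states):
  v0 = rec X. a.(a.a.X + (a.X)\{b})\{a} → ··a··> v1
  v1 = (a.a.(rec X. a.(a.a.X + (a.X)\{b})\{a}) + (a.(rec X. a.(a.a.X + (a.X)\{b})\{a}))\{b})\{a} → ∅
Coarsest stable partition (strong bisimilarity classes):
  B0 = {u0, v0}
  B1 = {u1, v1}
u0 ∈ B0, v0 ∈ B0 → same block

bisimilar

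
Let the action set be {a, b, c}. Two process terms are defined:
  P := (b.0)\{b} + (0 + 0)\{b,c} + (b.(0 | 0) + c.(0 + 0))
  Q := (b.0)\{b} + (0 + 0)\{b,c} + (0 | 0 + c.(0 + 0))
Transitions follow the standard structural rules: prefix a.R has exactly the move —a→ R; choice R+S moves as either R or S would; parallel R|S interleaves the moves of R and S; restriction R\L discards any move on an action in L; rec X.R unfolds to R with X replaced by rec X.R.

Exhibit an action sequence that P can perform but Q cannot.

b

LTS(P): 3 reachable states
  s0 = (b.0)\{b} + (0 + 0)\{b,c} + (b.(0 | 0) + c.(0 + 0)) has moves —b→ s1, —c→ s2
  s1 = 0 | 0 has moves ∅
  s2 = 0 + 0 has moves ∅
LTS(Q): 2 reachable states
  t0 = (b.0)\{b} + (0 + 0)\{b,c} + (0 | 0 + c.(0 + 0)) has moves —c→ t1
  t1 = 0 + 0 has moves ∅
Trace ⟨b⟩ through P, begin at {s0}:
  after b @ step 1: {s1}
  — P admits the full trace.
Trace ⟨b⟩ through Q, begin at {t0}:
  after b @ step 1: no successor for Q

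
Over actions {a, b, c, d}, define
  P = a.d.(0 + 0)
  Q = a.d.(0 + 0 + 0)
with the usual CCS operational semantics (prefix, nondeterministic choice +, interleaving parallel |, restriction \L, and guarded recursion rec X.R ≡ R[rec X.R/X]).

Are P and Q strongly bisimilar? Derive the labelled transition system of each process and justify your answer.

Reachable graph of P (3 states):
  u0 = a.d.(0 + 0) | -a-> u1
  u1 = d.(0 + 0) | -d-> u2
  u2 = 0 + 0 | (no moves)
Reachable graph of Q (3 states):
  v0 = a.d.(0 + 0 + 0) | -a-> v1
  v1 = d.(0 + 0 + 0) | -d-> v2
  v2 = 0 + 0 + 0 | (no moves)
Bisimilarity quotient blocks:
  B0 = {u0, v0}
  B1 = {u1, v1}
  B2 = {u2, v2}
u0 ∈ B0, v0 ∈ B0 → same block

bisimilar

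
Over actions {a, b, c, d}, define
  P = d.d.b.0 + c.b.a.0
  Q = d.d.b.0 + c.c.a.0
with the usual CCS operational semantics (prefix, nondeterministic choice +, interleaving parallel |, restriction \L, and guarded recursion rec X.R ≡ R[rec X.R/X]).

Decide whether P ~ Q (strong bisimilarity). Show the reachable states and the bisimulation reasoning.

P ≁ Q

LTS(P): 6 reachable states
  u0 = d.d.b.0 + c.b.a.0 :: —c→ u1, —d→ u2
  u1 = b.a.0 :: —b→ u3
  u2 = d.b.0 :: —d→ u4
  u3 = a.0 :: —a→ u5
  u4 = b.0 :: —b→ u5
  u5 = 0 :: ∅
LTS(Q): 6 reachable states
  v0 = d.d.b.0 + c.c.a.0 :: —c→ v1, —d→ v2
  v1 = c.a.0 :: —c→ v3
  v2 = d.b.0 :: —d→ v4
  v3 = a.0 :: —a→ v5
  v4 = b.0 :: —b→ v5
  v5 = 0 :: ∅
Bisimilarity quotient blocks:
  B0 = {u0}
  B1 = {u1}
  B2 = {u3, v3}
  B3 = {u5, v5}
  B4 = {u2, v2}
  B5 = {u4, v4}
  B6 = {v0}
  B7 = {v1}
u0 ∈ B0, v0 ∈ B6 → different blocks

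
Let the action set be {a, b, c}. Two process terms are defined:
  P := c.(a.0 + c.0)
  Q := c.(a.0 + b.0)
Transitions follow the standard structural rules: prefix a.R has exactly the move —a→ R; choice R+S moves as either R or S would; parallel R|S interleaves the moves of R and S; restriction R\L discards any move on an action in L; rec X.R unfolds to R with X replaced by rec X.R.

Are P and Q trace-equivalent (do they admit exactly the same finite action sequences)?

traces(P) ≠ traces(Q) — witness ⟨cc⟩

LTS(P): 3 reachable states
  m0 = c.(a.0 + c.0) :: =c=> m1
  m1 = a.0 + c.0 :: =a=> m2, =c=> m2
  m2 = 0 :: (no moves)
LTS(Q): 3 reachable states
  n0 = c.(a.0 + b.0) :: =c=> n1
  n1 = a.0 + b.0 :: =a=> n2, =b=> n2
  n2 = 0 :: (no moves)
Executing cc from P (initial set {m0}):
  [1] c ⇒ {m1}
  [2] c ⇒ {m2}
  ✓ P
Executing cc from Q (initial set {n0}):
  [1] c ⇒ {n1}
  [2] c ⇒ no successor for Q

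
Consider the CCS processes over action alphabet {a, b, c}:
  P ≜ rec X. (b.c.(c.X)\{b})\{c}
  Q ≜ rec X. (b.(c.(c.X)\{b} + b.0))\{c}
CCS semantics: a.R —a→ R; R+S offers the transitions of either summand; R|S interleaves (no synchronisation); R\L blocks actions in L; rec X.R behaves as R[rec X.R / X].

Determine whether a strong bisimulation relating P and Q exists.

not bisimilar

P's transition system — 2 states:
  p0 = rec X. (b.c.(c.X)\{b})\{c} → ··b··> p1
  p1 = (c.(c.(rec X. (b.c.(c.X)\{b})\{c}))\{b})\{c} → stopped
Q's transition system — 3 states:
  q0 = rec X. (b.(c.(c.X)\{b} + b.0))\{c} → ··b··> q1
  q1 = (c.(c.(rec X. (b.(c.(c.X)\{b} + b.0))\{c}))\{b} + b.0)\{c} → ··b··> q2
  q2 = 0\{c} → stopped
Bisimilarity quotient blocks:
  B0 = {p0, q1}
  B1 = {p1, q2}
  B2 = {q0}
p0 ∈ B0, q0 ∈ B2 → different blocks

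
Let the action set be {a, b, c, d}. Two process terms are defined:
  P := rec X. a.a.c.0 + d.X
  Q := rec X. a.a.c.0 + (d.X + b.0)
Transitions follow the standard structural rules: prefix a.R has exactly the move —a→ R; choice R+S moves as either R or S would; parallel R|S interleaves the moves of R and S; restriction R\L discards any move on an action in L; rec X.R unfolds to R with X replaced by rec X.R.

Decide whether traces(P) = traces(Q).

trace-distinct — witness ⟨b⟩

P's transition system — 4 states:
  u0 = rec X. a.a.c.0 + d.X :: ··a··> u1, ··d··> u0
  u1 = a.c.0 :: ··a··> u2
  u2 = c.0 :: ··c··> u3
  u3 = 0 :: deadlocked
Q's transition system — 4 states:
  v0 = rec X. a.a.c.0 + (d.X + b.0) :: ··a··> v1, ··b··> v2, ··d··> v0
  v1 = a.c.0 :: ··a··> v3
  v2 = 0 :: deadlocked
  v3 = c.0 :: ··c··> v2
Run σ = ⟨b⟩ on Q: start {v0}
  [1] b ⇒ {v2}
  ✓ Q
Run σ = ⟨b⟩ on P: start {u0}
  [1] b ⇒ ∅ (P stuck)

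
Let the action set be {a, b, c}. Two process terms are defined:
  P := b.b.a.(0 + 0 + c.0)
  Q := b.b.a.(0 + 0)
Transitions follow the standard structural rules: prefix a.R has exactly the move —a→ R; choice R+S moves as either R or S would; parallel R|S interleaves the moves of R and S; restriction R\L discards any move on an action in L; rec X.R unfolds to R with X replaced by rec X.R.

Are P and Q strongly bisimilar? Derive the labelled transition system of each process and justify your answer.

NO

P's transition system — 5 states:
  u0 = b.b.a.(0 + 0 + c.0) has moves ··b··> u1
  u1 = b.a.(0 + 0 + c.0) has moves ··b··> u2
  u2 = a.(0 + 0 + c.0) has moves ··a··> u3
  u3 = 0 + 0 + c.0 has moves ··c··> u4
  u4 = 0 has moves ·
Q's transition system — 4 states:
  v0 = b.b.a.(0 + 0) has moves ··b··> v1
  v1 = b.a.(0 + 0) has moves ··b··> v2
  v2 = a.(0 + 0) has moves ··a··> v3
  v3 = 0 + 0 has moves ·
Bisimilarity quotient blocks:
  B0 = {u0}
  B1 = {u1}
  B2 = {u2}
  B3 = {u3}
  B4 = {u4, v3}
  B5 = {v0}
  B6 = {v1}
  B7 = {v2}
u0 ∈ B0, v0 ∈ B5 → different blocks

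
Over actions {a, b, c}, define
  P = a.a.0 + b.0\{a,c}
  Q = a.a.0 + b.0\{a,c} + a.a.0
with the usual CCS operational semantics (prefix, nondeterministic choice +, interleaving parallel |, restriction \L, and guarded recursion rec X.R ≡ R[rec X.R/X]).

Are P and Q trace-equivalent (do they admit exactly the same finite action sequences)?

traces(P) = traces(Q)

Reachable graph of P (4 states):
  m0 = a.a.0 + b.0\{a,c} → ··a··> m1, ··b··> m2
  m1 = a.0 → ··a··> m3
  m2 = 0\{a,c} → stopped
  m3 = 0 → stopped
Reachable graph of Q (4 states):
  n0 = a.a.0 + b.0\{a,c} + a.a.0 → ··a··> n1, ··b··> n2
  n1 = a.0 → ··a··> n3
  n2 = 0\{a,c} → stopped
  n3 = 0 → stopped
Bisimilarity quotient blocks:
  B0 = {m0, n0}
  B1 = {m2, m3, n2, n3}
  B2 = {m1, n1}
m0 ∈ B0, n0 ∈ B0 → same block
Bisimilar ⇒ trace-equivalent.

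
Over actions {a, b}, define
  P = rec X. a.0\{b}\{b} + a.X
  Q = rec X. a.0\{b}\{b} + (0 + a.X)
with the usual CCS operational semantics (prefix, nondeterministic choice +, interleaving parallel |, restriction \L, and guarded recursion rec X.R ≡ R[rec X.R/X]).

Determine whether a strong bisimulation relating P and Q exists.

P's transition system — 2 states:
  m0 = rec X. a.0\{b}\{b} + a.X | =a=> m0, =a=> m1
  m1 = 0\{b}\{b} | (no moves)
Q's transition system — 2 states:
  n0 = rec X. a.0\{b}\{b} + (0 + a.X) | =a=> n0, =a=> n1
  n1 = 0\{b}\{b} | (no moves)
Partition-refinement fixed point:
  B0 = {m0, n0}
  B1 = {m1, n1}
m0 ∈ B0, n0 ∈ B0 → same block

P ~ Q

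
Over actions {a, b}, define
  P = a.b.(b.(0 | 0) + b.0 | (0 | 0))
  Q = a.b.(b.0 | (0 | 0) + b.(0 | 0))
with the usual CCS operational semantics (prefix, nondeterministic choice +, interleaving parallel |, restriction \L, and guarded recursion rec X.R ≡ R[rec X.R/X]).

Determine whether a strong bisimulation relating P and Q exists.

P's transition system — 5 states:
  p0 = a.b.(b.(0 | 0) + b.0 | (0 | 0)) | -a-> p1
  p1 = b.(b.(0 | 0) + b.0 | (0 | 0)) | -b-> p2
  p2 = b.(0 | 0) + b.0 | (0 | 0) | -b-> p3, -b-> p4
  p3 = 0 | (0 | 0) | deadlocked
  p4 = 0 | 0 | deadlocked
Q's transition system — 5 states:
  q0 = a.b.(b.0 | (0 | 0) + b.(0 | 0)) | -a-> q1
  q1 = b.(b.0 | (0 | 0) + b.(0 | 0)) | -b-> q2
  q2 = b.0 | (0 | 0) + b.(0 | 0) | -b-> q3, -b-> q4
  q3 = 0 | (0 | 0) | deadlocked
  q4 = 0 | 0 | deadlocked
Coarsest stable partition (strong bisimilarity classes):
  B0 = {p0, q0}
  B1 = {p1, q1}
  B2 = {p2, q2}
  B3 = {p3, p4, q3, q4}
p0 ∈ B0, q0 ∈ B0 → same block

P ~ Q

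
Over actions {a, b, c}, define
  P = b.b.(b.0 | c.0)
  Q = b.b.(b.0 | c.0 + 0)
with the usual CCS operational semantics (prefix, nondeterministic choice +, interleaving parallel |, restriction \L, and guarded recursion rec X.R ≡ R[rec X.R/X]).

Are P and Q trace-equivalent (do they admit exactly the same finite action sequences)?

P's transition system — 6 states:
  u0 = b.b.(b.0 | c.0) :: --b--▸ u1
  u1 = b.(b.0 | c.0) :: --b--▸ u2
  u2 = b.0 | c.0 :: --b--▸ u3, --c--▸ u4
  u3 = 0 | c.0 :: --c--▸ u5
  u4 = b.0 | 0 :: --b--▸ u5
  u5 = 0 | 0 :: deadlocked
Q's transition system — 6 states:
  v0 = b.b.(b.0 | c.0 + 0) :: --b--▸ v1
  v1 = b.(b.0 | c.0 + 0) :: --b--▸ v2
  v2 = b.0 | c.0 + 0 :: --b--▸ v3, --c--▸ v4
  v3 = 0 | c.0 :: --c--▸ v5
  v4 = b.0 | 0 :: --b--▸ v5
  v5 = 0 | 0 :: deadlocked
Partition-refinement fixed point:
  B0 = {u0, v0}
  B1 = {u1, v1}
  B2 = {u2, v2}
  B3 = {u3, v3}
  B4 = {u5, v5}
  B5 = {u4, v4}
u0 ∈ B0, v0 ∈ B0 → same block
Bisimilar ⇒ trace-equivalent.

YES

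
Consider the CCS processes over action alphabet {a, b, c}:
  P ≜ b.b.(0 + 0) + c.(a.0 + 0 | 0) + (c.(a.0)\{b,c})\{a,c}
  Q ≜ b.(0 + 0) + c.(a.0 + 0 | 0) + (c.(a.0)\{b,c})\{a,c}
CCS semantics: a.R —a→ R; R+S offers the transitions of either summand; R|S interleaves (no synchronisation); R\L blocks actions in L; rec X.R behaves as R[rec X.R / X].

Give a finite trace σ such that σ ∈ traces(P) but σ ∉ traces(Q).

LTS(P): 5 reachable states
  p0 = b.b.(0 + 0) + c.(a.0 + 0 | 0) + (c.(a.0)\{b,c})\{a,c} ⊢ -b-> p1, -c-> p2
  p1 = b.(0 + 0) ⊢ -b-> p3
  p2 = a.0 + 0 | 0 ⊢ -a-> p4
  p3 = 0 + 0 ⊢ deadlocked
  p4 = 0 ⊢ deadlocked
LTS(Q): 4 reachable states
  q0 = b.(0 + 0) + c.(a.0 + 0 | 0) + (c.(a.0)\{b,c})\{a,c} ⊢ -b-> q1, -c-> q2
  q1 = 0 + 0 ⊢ deadlocked
  q2 = a.0 + 0 | 0 ⊢ -a-> q3
  q3 = 0 ⊢ deadlocked
Executing bb from P (initial set {p0}):
  [1] b ⇒ {p1}
  [2] b ⇒ {p3}
  ✓ P
Executing bb from Q (initial set {q0}):
  [1] b ⇒ {q1}
  [2] b ⇒ ∅  — Q cannot continue

bb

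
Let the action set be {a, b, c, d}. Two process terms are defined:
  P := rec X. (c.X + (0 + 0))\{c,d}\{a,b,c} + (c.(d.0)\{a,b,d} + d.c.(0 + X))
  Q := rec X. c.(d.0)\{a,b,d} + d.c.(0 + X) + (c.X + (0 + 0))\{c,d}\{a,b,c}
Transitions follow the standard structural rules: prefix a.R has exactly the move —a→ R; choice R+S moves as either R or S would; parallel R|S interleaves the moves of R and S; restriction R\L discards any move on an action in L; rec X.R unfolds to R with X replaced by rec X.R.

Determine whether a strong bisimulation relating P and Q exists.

Reachable graph of P (4 states):
  s0 = rec X. (c.X + (0 + 0))\{c,d}\{a,b,c} + (c.(d.0)\{a,b,d} + d.c.(0 + X)) ⊢ --c--▸ s1, --d--▸ s2
  s1 = (d.0)\{a,b,d} ⊢ deadlocked
  s2 = c.(0 + (rec X. (c.X + (0 + 0))\{c,d}\{a,b,c} + (c.(d.0)\{a,b,d} + d.c.(0 + X)))) ⊢ --c--▸ s3
  s3 = 0 + (rec X. (c.X + (0 + 0))\{c,d}\{a,b,c} + (c.(d.0)\{a,b,d} + d.c.(0 + X))) ⊢ --c--▸ s1, --d--▸ s2
Reachable graph of Q (4 states):
  t0 = rec X. c.(d.0)\{a,b,d} + d.c.(0 + X) + (c.X + (0 + 0))\{c,d}\{a,b,c} ⊢ --c--▸ t1, --d--▸ t2
  t1 = (d.0)\{a,b,d} ⊢ deadlocked
  t2 = c.(0 + (rec X. c.(d.0)\{a,b,d} + d.c.(0 + X) + (c.X + (0 + 0))\{c,d}\{a,b,c})) ⊢ --c--▸ t3
  t3 = 0 + (rec X. c.(d.0)\{a,b,d} + d.c.(0 + X) + (c.X + (0 + 0))\{c,d}\{a,b,c}) ⊢ --c--▸ t1, --d--▸ t2
Coarsest stable partition (strong bisimilarity classes):
  B0 = {s0, s3, t0, t3}
  B1 = {s2, t2}
  B2 = {s1, t1}
s0 ∈ B0, t0 ∈ B0 → same block

YES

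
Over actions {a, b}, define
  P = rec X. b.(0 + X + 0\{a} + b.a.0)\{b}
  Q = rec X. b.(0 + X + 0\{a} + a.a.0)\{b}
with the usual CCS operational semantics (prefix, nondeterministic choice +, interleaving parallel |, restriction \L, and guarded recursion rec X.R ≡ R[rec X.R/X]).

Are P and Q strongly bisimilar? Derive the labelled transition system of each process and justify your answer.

Reachable graph of P (2 states):
  p0 = rec X. b.(0 + X + 0\{a} + b.a.0)\{b} :: =b=> p1
  p1 = (0 + (rec X. b.(0 + X + 0\{a} + b.a.0)\{b}) + 0\{a} + b.a.0)\{b} :: ·
Reachable graph of Q (4 states):
  q0 = rec X. b.(0 + X + 0\{a} + a.a.0)\{b} :: =b=> q1
  q1 = (0 + (rec X. b.(0 + X + 0\{a} + a.a.0)\{b}) + 0\{a} + a.a.0)\{b} :: =a=> q2
  q2 = (a.0)\{b} :: =a=> q3
  q3 = 0\{b} :: ·
Partition-refinement fixed point:
  B0 = {p0}
  B1 = {p1, q3}
  B2 = {q0}
  B3 = {q1}
  B4 = {q2}
p0 ∈ B0, q0 ∈ B2 → different blocks

NO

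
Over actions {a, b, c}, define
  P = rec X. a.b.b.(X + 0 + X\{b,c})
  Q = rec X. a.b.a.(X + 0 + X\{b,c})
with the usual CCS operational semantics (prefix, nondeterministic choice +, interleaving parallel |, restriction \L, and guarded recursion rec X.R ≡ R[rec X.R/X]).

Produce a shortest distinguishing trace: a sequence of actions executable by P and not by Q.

abb

P's transition system — 5 states:
  m0 = rec X. a.b.b.(X + 0 + X\{b,c}) :: =a=> m1
  m1 = b.b.((rec X. a.b.b.(X + 0 + X\{b,c})) + 0 + (rec X. a.b.b.(X + 0 + X\{b,c}))\{b,c}) :: =b=> m2
  m2 = b.((rec X. a.b.b.(X + 0 + X\{b,c})) + 0 + (rec X. a.b.b.(X + 0 + X\{b,c}))\{b,c}) :: =b=> m3
  m3 = (rec X. a.b.b.(X + 0 + X\{b,c})) + 0 + (rec X. a.b.b.(X + 0 + X\{b,c}))\{b,c} :: =a=> m1, =a=> m4
  m4 = (b.b.((rec X. a.b.b.(X + 0 + X\{b,c})) + 0 + (rec X. a.b.b.(X + 0 + X\{b,c}))\{b,c}))\{b,c} :: ∅
Q's transition system — 5 states:
  n0 = rec X. a.b.a.(X + 0 + X\{b,c}) :: =a=> n1
  n1 = b.a.((rec X. a.b.a.(X + 0 + X\{b,c})) + 0 + (rec X. a.b.a.(X + 0 + X\{b,c}))\{b,c}) :: =b=> n2
  n2 = a.((rec X. a.b.a.(X + 0 + X\{b,c})) + 0 + (rec X. a.b.a.(X + 0 + X\{b,c}))\{b,c}) :: =a=> n3
  n3 = (rec X. a.b.a.(X + 0 + X\{b,c})) + 0 + (rec X. a.b.a.(X + 0 + X\{b,c}))\{b,c} :: =a=> n1, =a=> n4
  n4 = (b.a.((rec X. a.b.a.(X + 0 + X\{b,c})) + 0 + (rec X. a.b.a.(X + 0 + X\{b,c}))\{b,c}))\{b,c} :: ∅
Run σ = ⟨abb⟩ on P: start {m0}
  step 1 (a): {m1}
  step 2 (b): {m2}
  step 3 (b): {m3}
  — P admits the full trace.
Run σ = ⟨abb⟩ on Q: start {n0}
  step 1 (a): {n1}
  step 2 (b): {n2}
  step 3 (b): ∅ (Q stuck)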